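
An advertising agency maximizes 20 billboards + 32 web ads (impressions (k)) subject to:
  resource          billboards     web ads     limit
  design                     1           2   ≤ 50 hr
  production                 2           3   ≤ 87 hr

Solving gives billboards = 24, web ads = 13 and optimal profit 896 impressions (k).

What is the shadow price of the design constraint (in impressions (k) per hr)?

Both design and production are binding at x*.
From A_Bᵀ y = c: 1·y_design + 2·y_production = 20; 2·y_design + 3·y_production = 32.
This yields shadow prices y_design = 4, y_production = 8.
Shadow price of design = 4.

4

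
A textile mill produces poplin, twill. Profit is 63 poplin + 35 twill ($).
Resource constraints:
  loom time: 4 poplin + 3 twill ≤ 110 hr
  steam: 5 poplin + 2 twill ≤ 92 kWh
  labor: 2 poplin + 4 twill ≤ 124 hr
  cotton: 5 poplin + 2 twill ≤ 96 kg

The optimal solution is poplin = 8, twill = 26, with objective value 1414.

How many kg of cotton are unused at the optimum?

cotton used = 5·8 + 2·26 = 92; slack = 96 − 92 = 4.

4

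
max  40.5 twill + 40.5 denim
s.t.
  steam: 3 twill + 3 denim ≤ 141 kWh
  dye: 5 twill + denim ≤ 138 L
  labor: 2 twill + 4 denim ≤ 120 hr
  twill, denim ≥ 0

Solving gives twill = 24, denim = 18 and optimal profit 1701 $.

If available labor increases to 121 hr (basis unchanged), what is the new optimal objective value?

1710

Binding: dye and labor. Non-binding: steam (15 unused).
Slack constraints have shadow price 0 (complementary slackness).
Dual feasibility on the basic columns requires 5·y_dye + 2·y_labor = 40.5, 1·y_dye + 4·y_labor = 40.5.
→ y_dye = 4.5 and y_labor = 9.
Δz = y_labor·Δb = 9 × (1) = 9, so new z* = 1701 + 9 = 1710.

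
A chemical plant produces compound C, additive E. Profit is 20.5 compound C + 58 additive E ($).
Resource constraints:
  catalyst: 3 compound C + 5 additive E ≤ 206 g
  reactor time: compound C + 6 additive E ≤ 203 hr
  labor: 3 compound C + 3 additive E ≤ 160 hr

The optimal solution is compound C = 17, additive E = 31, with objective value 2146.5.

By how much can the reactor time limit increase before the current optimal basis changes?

44.2

Binding constraints: catalyst, reactor time. The basis is B = [[3,5],[1,6]] with det 13.
Per unit increase in reactor time, x* moves by d = (-0.3846, 0.2308).
The basis stays optimal until compound C reaches 0; allowable increase = 44.2 hr.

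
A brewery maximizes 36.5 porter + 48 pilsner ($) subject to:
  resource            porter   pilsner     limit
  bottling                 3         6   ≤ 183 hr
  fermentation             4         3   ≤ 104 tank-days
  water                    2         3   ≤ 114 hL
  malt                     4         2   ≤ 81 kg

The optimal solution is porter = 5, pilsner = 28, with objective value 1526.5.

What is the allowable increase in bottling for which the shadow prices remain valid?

25

Binding constraints: bottling, fermentation. The basis is B = [[3,6],[4,3]] with det -15.
Per unit increase in bottling, x* moves by d = (-0.2, 0.2667).
The basis stays optimal until porter reaches 0; allowable increase = 25 hr.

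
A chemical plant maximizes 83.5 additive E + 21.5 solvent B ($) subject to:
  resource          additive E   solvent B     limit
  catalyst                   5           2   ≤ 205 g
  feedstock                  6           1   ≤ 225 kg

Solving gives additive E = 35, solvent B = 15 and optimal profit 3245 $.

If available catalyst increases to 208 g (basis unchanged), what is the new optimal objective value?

3264.5

At the optimum: catalyst uses 205 of 205 (binding); feedstock uses 225 of 225 (binding).
Dual feasibility on the basic columns requires 5·y_catalyst + 6·y_feedstock = 83.5, 2·y_catalyst + 1·y_feedstock = 21.5.
→ y_catalyst = 6.5 and y_feedstock = 8.5.
Δz = y_catalyst·Δb = 6.5 × (3) = 19.5, so new z* = 3245 + 19.5 = 3264.5.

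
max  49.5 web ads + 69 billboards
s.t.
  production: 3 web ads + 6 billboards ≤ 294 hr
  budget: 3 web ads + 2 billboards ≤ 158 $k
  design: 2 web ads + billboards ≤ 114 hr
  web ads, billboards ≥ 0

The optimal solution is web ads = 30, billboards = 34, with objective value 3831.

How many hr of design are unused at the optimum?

design used = 2·30 + 1·34 = 94; slack = 114 − 94 = 20.

20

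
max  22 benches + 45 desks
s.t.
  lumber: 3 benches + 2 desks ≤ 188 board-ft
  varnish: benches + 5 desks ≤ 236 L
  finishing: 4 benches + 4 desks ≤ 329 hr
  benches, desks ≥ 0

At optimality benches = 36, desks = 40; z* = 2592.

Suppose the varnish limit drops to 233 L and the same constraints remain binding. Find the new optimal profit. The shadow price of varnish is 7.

2571

Δb = -3, so new z* = 2592 + (7)·(-3) = 2592 − 21 = 2571.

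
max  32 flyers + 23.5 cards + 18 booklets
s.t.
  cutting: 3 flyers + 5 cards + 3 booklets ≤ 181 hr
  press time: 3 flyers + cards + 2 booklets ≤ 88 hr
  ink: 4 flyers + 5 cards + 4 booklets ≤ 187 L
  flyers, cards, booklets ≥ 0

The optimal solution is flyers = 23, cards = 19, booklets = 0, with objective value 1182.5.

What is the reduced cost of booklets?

-8

Binding: press time and ink. Non-binding: cutting (17 unused).
Since cutting is not tight, its dual is 0.
From A_Bᵀ y = c: 3·y_press time + 4·y_ink = 32; 1·y_press time + 5·y_ink = 23.5.
This yields shadow prices y_press time = 6, y_ink = 3.5.
Reduced cost of booklets: c₃ − yᵀa₃ = 18 − (6·2 + 3.5·4) = 18 − 26 = -8.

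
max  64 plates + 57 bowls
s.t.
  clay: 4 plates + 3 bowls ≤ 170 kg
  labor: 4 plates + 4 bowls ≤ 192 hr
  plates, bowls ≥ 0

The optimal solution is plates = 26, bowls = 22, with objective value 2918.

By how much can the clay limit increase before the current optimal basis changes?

22

Binding constraints: clay, labor. The basis is B = [[4,3],[4,4]] with det 4.
Per unit increase in clay, x* moves by d = (1, -1).
The basis stays optimal until bowls reaches 0; allowable increase = 22 kg.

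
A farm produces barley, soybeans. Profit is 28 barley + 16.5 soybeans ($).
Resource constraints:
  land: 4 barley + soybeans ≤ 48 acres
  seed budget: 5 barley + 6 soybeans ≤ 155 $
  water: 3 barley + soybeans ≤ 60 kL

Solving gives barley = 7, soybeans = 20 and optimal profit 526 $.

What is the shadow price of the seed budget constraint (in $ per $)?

Check each constraint at x*: land 48/48 (tight); seed budget 155/155 (tight); water 41/60 (slack 19).
By complementary slackness, y = 0 for the non-binding constraint.
Dual feasibility on the basic columns requires 4·y_land + 5·y_seed budget = 28, 1·y_land + 6·y_seed budget = 16.5.
Solving: y_land = 4.5, y_seed budget = 2.
Shadow price of seed budget = 2.

2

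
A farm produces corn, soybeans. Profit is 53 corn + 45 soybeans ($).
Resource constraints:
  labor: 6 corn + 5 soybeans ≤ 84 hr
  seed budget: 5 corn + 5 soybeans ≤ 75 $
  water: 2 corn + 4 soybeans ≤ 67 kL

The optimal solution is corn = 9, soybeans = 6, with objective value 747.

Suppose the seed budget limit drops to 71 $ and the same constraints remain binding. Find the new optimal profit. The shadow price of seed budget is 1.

743

Δb = -4, so new z* = 747 + (1)·(-4) = 747 − 4 = 743.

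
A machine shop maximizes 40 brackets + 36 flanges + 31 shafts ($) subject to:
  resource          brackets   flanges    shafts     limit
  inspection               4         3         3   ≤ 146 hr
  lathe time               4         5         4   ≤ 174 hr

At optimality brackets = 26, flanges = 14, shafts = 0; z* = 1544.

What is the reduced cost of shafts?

-2

Check each constraint at x*: inspection 146/146 (tight); lathe time 174/174 (tight).
From A_Bᵀ y = c: 4·y_inspection + 4·y_lathe time = 40; 3·y_inspection + 5·y_lathe time = 36.
This yields shadow prices y_inspection = 7, y_lathe time = 3.
Reduced cost of shafts: c₃ − yᵀa₃ = 31 − (7·3 + 3·4) = 31 − 33 = -2.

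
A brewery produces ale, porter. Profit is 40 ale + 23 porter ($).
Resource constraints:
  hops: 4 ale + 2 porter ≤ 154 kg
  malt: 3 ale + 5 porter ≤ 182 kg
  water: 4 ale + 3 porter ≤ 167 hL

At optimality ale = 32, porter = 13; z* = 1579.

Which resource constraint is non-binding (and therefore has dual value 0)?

hops: 154/154 (binding)
malt: 161/182 (slack 21)
water: 167/167 (binding)
By complementary slackness, a constraint with positive slack has shadow price 0 → malt.

malt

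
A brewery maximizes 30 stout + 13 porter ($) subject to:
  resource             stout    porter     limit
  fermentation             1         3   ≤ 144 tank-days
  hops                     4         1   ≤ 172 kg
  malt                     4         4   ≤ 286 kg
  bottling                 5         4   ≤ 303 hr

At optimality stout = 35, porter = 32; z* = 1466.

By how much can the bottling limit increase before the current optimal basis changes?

13

Binding constraints: hops, bottling. The basis is B = [[4,1],[5,4]] with det 11.
Per unit increase in bottling, x* moves by d = (-0.0909, 0.3636).
The basis stays optimal until fermentation becomes binding; allowable increase = 13 hr.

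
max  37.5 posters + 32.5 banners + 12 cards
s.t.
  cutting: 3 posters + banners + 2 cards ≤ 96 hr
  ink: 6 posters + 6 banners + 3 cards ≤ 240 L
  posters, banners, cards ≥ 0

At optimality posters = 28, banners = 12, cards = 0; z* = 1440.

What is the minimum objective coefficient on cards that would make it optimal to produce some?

At the optimum: cutting uses 96 of 96 (binding); ink uses 240 of 240 (binding).
Dual feasibility on the basic columns requires 3·y_cutting + 6·y_ink = 37.5, 1·y_cutting + 6·y_ink = 32.5.
This yields shadow prices y_cutting = 2.5, y_ink = 5.
cards enters the basis when its profit ≥ yᵀa₃ = 2.5·2 + 5·3 = 20.

20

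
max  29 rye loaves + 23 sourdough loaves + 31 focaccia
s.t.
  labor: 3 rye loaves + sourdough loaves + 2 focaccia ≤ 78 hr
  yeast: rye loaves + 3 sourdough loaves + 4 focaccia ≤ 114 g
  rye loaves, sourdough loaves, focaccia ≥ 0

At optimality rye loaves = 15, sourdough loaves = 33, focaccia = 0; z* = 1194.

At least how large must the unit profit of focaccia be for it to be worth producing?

36

Both labor and yeast are binding at x*.
From A_Bᵀ y = c: 3·y_labor + 1·y_yeast = 29; 1·y_labor + 3·y_yeast = 23.
This yields shadow prices y_labor = 8, y_yeast = 5.
focaccia enters the basis when its profit ≥ yᵀa₃ = 8·2 + 5·4 = 36.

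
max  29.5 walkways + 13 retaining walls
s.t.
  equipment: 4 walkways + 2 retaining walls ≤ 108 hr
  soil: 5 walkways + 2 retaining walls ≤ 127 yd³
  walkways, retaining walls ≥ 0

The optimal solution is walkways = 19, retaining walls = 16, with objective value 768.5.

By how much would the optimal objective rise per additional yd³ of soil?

3.5

Both equipment and soil are binding at x*.
Dual feasibility on the basic columns requires 4·y_equipment + 5·y_soil = 29.5, 2·y_equipment + 2·y_soil = 13.
Solving: y_equipment = 3, y_soil = 3.5.
Shadow price of soil = 3.5.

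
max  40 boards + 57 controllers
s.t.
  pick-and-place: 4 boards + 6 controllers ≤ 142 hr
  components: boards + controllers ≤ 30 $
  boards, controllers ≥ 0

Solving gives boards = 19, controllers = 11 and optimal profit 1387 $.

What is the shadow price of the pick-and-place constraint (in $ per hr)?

At the optimum: pick-and-place uses 142 of 142 (binding); components uses 30 of 30 (binding).
The binding rows give the dual system: 4·y_pick-and-place + 1·y_components = 40 and 6·y_pick-and-place + 1·y_components = 57.
→ y_pick-and-place = 8.5 and y_components = 6.
Shadow price of pick-and-place = 8.5.

8.5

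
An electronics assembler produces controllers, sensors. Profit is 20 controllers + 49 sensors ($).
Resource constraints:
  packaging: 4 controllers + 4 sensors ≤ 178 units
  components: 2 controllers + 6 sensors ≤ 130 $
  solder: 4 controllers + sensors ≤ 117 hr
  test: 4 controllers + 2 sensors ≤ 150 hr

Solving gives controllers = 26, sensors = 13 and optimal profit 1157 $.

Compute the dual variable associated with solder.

At the optimum: packaging uses 156 of 178 (slack = 22); components uses 130 of 130 (binding); solder uses 117 of 117 (binding); test uses 130 of 150 (slack = 20).
Since packaging, test are not tight, their duals are 0.
The binding rows give the dual system: 2·y_components + 4·y_solder = 20 and 6·y_components + 1·y_solder = 49.
Solving: y_components = 8, y_solder = 1.
Shadow price of solder = 1.

1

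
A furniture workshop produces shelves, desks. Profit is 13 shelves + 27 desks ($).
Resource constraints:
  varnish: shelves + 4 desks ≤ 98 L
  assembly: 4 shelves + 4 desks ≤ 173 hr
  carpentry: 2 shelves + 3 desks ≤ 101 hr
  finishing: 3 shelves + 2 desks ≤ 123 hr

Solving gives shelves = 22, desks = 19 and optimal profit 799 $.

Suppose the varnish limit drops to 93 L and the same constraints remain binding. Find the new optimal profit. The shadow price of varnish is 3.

784

Δb = -5, so new z* = 799 + (3)·(-5) = 799 − 15 = 784.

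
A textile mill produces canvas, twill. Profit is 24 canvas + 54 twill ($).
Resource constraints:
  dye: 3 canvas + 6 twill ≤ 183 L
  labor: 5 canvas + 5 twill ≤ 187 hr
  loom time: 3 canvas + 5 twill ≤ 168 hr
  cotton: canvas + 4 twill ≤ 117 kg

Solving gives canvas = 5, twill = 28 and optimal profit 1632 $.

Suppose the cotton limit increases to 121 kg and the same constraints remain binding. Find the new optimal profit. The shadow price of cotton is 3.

1644

Δb = 4, so new z* = 1632 + (3)·(4) = 1632 + 12 = 1644.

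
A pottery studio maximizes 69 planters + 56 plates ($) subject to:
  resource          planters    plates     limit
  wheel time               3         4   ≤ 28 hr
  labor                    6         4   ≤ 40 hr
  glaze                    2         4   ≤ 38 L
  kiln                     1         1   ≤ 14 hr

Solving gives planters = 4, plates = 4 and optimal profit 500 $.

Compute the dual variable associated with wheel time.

Binding: wheel time and labor. Non-binding: glaze (14 unused), kiln (6 unused).
Slack constraints have shadow price 0 (complementary slackness).
From A_Bᵀ y = c: 3·y_wheel time + 6·y_labor = 69; 4·y_wheel time + 4·y_labor = 56.
Solving: y_wheel time = 5, y_labor = 9.
Shadow price of wheel time = 5.

5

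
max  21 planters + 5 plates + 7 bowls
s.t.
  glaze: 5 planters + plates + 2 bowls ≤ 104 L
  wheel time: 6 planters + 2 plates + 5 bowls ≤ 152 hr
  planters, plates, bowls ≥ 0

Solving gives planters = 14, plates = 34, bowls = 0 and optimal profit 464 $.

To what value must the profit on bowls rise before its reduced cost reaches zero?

Check each constraint at x*: glaze 104/104 (tight); wheel time 152/152 (tight).
Dual feasibility on the basic columns requires 5·y_glaze + 6·y_wheel time = 21, 1·y_glaze + 2·y_wheel time = 5.
Solving: y_glaze = 3, y_wheel time = 1.
bowls enters the basis when its profit ≥ yᵀa₃ = 3·2 + 1·5 = 11.

11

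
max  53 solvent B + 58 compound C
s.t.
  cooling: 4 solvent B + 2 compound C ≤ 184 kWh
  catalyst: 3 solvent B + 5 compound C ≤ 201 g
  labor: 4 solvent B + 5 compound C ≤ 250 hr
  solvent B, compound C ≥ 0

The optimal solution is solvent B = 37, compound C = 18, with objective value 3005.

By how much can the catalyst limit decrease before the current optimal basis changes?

Binding constraints: cooling, catalyst. The basis is B = [[4,2],[3,5]] with det 14.
Per unit decrease in catalyst, x* moves by d = (0.1429, -0.2857).
The basis stays optimal until compound C reaches 0; allowable decrease = 63 g.

63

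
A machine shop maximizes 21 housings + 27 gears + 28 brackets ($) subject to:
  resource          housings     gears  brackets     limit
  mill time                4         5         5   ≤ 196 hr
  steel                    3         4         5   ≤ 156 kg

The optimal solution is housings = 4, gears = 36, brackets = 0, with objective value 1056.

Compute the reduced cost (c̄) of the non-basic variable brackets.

-2

Both mill time and steel are binding at x*.
The binding rows give the dual system: 4·y_mill time + 3·y_steel = 21 and 5·y_mill time + 4·y_steel = 27.
→ y_mill time = 3 and y_steel = 3.
Reduced cost of brackets: c₃ − yᵀa₃ = 28 − (3·5 + 3·5) = 28 − 30 = -2.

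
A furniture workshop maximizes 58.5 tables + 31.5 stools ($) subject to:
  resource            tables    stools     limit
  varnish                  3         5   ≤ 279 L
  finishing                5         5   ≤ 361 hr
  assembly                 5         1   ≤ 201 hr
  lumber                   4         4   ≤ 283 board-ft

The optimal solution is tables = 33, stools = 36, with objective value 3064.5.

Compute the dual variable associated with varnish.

Binding: varnish and assembly. Non-binding: finishing (16 unused), lumber (7 unused).
By complementary slackness, y = 0 for the non-binding constraints.
From A_Bᵀ y = c: 3·y_varnish + 5·y_assembly = 58.5; 5·y_varnish + 1·y_assembly = 31.5.
Solving: y_varnish = 4.5, y_assembly = 9.
Shadow price of varnish = 4.5.

4.5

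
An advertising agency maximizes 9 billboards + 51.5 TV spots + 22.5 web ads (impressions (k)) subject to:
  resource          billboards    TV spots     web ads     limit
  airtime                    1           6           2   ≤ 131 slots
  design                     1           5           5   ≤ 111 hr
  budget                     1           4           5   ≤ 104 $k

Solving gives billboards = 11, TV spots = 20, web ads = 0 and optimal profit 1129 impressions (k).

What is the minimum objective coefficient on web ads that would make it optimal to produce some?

25.5

Binding: airtime and design. Non-binding: budget (13 unused).
Slack constraints have shadow price 0 (complementary slackness).
The binding rows give the dual system: 1·y_airtime + 1·y_design = 9 and 6·y_airtime + 5·y_design = 51.5.
Solving: y_airtime = 6.5, y_design = 2.5.
web ads enters the basis when its profit ≥ yᵀa₃ = 6.5·2 + 2.5·5 = 25.5.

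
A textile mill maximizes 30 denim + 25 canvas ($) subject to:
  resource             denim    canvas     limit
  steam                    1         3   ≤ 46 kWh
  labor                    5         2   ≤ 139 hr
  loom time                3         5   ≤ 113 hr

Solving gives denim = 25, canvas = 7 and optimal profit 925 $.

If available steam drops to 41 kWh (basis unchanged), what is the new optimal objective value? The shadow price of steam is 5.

900

Δb = -5, so new z* = 925 + (5)·(-5) = 925 − 25 = 900.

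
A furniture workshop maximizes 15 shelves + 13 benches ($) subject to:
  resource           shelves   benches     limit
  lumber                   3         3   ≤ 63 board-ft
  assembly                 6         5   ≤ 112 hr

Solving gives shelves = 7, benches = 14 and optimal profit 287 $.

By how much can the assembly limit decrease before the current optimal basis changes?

Binding constraints: lumber, assembly. The basis is B = [[3,3],[6,5]] with det -3.
Per unit decrease in assembly, x* moves by d = (-1, 1).
The basis stays optimal until shelves reaches 0; allowable decrease = 7 hr.

7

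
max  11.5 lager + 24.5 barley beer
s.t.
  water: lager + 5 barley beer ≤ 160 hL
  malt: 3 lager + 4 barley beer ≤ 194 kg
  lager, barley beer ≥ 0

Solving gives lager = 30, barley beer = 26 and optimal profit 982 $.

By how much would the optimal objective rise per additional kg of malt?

3

At the optimum: water uses 160 of 160 (binding); malt uses 194 of 194 (binding).
From A_Bᵀ y = c: 1·y_water + 3·y_malt = 11.5; 5·y_water + 4·y_malt = 24.5.
Solving: y_water = 2.5, y_malt = 3.
Shadow price of malt = 3.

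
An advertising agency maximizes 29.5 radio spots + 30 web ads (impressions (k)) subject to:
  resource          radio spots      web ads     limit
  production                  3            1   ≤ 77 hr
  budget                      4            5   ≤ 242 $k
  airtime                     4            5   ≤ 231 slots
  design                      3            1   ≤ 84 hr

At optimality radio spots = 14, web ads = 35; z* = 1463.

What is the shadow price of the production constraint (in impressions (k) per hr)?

2.5

Check each constraint at x*: production 77/77 (tight); budget 231/242 (slack 11); airtime 231/231 (tight); design 77/84 (slack 7).
Since budget, design are not tight, their duals are 0.
Dual feasibility on the basic columns requires 3·y_production + 4·y_airtime = 29.5, 1·y_production + 5·y_airtime = 30.
Solving: y_production = 2.5, y_airtime = 5.5.
Shadow price of production = 2.5.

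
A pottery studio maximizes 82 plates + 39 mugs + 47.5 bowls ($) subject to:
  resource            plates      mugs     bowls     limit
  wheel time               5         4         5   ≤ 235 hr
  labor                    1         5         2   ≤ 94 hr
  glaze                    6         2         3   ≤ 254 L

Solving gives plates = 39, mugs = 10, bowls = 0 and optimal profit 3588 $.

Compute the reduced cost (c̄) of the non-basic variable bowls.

Binding: wheel time and glaze. Non-binding: labor (5 unused).
Slack constraints have shadow price 0 (complementary slackness).
From A_Bᵀ y = c: 5·y_wheel time + 6·y_glaze = 82; 4·y_wheel time + 2·y_glaze = 39.
Solving: y_wheel time = 5, y_glaze = 9.5.
Reduced cost of bowls: c₃ − yᵀa₃ = 47.5 − (5·5 + 9.5·3) = 47.5 − 53.5 = -6.

-6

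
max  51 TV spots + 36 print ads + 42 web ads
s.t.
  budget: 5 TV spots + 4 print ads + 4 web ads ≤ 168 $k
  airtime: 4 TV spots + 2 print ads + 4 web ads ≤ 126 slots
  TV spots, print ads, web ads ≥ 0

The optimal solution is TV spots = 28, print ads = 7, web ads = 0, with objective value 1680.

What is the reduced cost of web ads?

-2

At the optimum: budget uses 168 of 168 (binding); airtime uses 126 of 126 (binding).
The binding rows give the dual system: 5·y_budget + 4·y_airtime = 51 and 4·y_budget + 2·y_airtime = 36.
→ y_budget = 7 and y_airtime = 4.
Reduced cost of web ads: c₃ − yᵀa₃ = 42 − (7·4 + 4·4) = 42 − 44 = -2.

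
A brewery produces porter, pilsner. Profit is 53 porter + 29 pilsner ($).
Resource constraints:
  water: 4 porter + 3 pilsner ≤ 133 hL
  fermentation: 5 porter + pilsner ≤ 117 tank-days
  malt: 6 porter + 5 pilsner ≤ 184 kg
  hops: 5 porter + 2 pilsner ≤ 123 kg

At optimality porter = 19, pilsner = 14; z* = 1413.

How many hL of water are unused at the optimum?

15

water used = 4·19 + 3·14 = 118; slack = 133 − 118 = 15.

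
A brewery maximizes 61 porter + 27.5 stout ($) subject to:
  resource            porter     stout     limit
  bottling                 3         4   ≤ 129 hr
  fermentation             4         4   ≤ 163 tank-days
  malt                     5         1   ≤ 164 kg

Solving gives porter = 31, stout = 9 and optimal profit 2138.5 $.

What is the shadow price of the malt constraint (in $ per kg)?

9.5

Check each constraint at x*: bottling 129/129 (tight); fermentation 160/163 (slack 3); malt 164/164 (tight).
Slack constraints have shadow price 0 (complementary slackness).
From A_Bᵀ y = c: 3·y_bottling + 5·y_malt = 61; 4·y_bottling + 1·y_malt = 27.5.
This yields shadow prices y_bottling = 4.5, y_malt = 9.5.
Shadow price of malt = 9.5.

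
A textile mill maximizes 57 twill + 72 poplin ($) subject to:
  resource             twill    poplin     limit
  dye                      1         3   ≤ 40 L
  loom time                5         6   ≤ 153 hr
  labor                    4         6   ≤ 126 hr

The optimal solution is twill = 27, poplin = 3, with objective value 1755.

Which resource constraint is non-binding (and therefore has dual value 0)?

dye

dye: 36/40 (slack 4)
loom time: 153/153 (binding)
labor: 126/126 (binding)
By complementary slackness, a constraint with positive slack has shadow price 0 → dye.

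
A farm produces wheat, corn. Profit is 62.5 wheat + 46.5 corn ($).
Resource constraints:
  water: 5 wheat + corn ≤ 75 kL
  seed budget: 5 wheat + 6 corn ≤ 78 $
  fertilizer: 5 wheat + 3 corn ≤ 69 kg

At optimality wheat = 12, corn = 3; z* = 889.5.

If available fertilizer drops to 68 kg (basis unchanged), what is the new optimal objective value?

880

Binding: seed budget and fertilizer. Non-binding: water (12 unused).
By complementary slackness, y = 0 for the non-binding constraint.
The binding rows give the dual system: 5·y_seed budget + 5·y_fertilizer = 62.5 and 6·y_seed budget + 3·y_fertilizer = 46.5.
This yields shadow prices y_seed budget = 3, y_fertilizer = 9.5.
Δz = y_fertilizer·Δb = 9.5 × (-1) = -9.5, so new z* = 889.5 − 9.5 = 880.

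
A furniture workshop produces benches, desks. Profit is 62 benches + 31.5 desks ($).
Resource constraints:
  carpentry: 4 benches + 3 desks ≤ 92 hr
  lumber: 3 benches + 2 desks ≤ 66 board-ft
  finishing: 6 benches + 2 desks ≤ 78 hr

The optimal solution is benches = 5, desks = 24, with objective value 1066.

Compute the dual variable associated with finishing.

6

Check each constraint at x*: carpentry 92/92 (tight); lumber 63/66 (slack 3); finishing 78/78 (tight).
By complementary slackness, y = 0 for the non-binding constraint.
The binding rows give the dual system: 4·y_carpentry + 6·y_finishing = 62 and 3·y_carpentry + 2·y_finishing = 31.5.
→ y_carpentry = 6.5 and y_finishing = 6.
Shadow price of finishing = 6.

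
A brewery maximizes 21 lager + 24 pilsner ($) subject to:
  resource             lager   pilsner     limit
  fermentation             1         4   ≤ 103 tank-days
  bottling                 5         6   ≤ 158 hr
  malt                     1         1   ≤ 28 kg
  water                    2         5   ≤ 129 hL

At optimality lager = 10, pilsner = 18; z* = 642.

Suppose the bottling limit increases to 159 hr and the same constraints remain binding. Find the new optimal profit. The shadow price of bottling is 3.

Δb = 1, so new z* = 642 + (3)·(1) = 642 + 3 = 645.

645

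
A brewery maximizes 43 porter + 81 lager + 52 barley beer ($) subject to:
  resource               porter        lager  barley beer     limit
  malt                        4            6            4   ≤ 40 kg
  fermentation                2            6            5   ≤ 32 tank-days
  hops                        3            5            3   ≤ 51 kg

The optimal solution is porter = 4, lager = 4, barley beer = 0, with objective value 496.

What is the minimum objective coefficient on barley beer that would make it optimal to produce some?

At the optimum: malt uses 40 of 40 (binding); fermentation uses 32 of 32 (binding); hops uses 32 of 51 (slack = 19).
By complementary slackness, y = 0 for the non-binding constraint.
Dual feasibility on the basic columns requires 4·y_malt + 2·y_fermentation = 43, 6·y_malt + 6·y_fermentation = 81.
This yields shadow prices y_malt = 8, y_fermentation = 5.5.
barley beer enters the basis when its profit ≥ yᵀa₃ = 8·4 + 5.5·5 = 59.5.

59.5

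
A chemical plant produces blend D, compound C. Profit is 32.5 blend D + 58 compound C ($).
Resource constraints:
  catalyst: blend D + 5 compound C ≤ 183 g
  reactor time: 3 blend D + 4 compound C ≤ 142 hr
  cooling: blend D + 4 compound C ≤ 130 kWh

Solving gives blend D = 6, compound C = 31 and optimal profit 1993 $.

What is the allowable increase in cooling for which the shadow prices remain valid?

Binding constraints: reactor time, cooling. The basis is B = [[3,4],[1,4]] with det 8.
Per unit increase in cooling, x* moves by d = (-0.5, 0.375).
The basis stays optimal until blend D reaches 0; allowable increase = 12 kWh.

12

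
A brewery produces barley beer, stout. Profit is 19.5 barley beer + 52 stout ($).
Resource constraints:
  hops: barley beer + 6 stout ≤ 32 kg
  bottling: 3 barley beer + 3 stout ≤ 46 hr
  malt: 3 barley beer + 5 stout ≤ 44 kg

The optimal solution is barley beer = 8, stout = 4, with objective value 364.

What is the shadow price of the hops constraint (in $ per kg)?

4.5

At the optimum: hops uses 32 of 32 (binding); bottling uses 36 of 46 (slack = 10); malt uses 44 of 44 (binding).
Slack constraints have shadow price 0 (complementary slackness).
From A_Bᵀ y = c: 1·y_hops + 3·y_malt = 19.5; 6·y_hops + 5·y_malt = 52.
This yields shadow prices y_hops = 4.5, y_malt = 5.
Shadow price of hops = 4.5.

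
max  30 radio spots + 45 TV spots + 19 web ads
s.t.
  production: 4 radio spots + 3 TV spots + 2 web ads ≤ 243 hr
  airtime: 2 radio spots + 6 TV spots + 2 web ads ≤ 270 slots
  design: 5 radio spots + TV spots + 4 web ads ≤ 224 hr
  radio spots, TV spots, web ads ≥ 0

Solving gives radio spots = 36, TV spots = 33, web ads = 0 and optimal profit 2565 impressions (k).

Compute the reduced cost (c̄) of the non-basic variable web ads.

Check each constraint at x*: production 243/243 (tight); airtime 270/270 (tight); design 213/224 (slack 11).
Slack constraints have shadow price 0 (complementary slackness).
From A_Bᵀ y = c: 4·y_production + 2·y_airtime = 30; 3·y_production + 6·y_airtime = 45.
→ y_production = 5 and y_airtime = 5.
Reduced cost of web ads: c₃ − yᵀa₃ = 19 − (5·2 + 5·2) = 19 − 20 = -1.

-1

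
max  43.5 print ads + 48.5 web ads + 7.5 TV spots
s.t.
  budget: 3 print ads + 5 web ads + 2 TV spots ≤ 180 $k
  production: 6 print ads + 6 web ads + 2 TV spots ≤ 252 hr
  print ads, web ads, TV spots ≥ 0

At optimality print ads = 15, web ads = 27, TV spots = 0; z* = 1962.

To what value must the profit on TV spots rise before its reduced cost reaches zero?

At the optimum: budget uses 180 of 180 (binding); production uses 252 of 252 (binding).
From A_Bᵀ y = c: 3·y_budget + 6·y_production = 43.5; 5·y_budget + 6·y_production = 48.5.
This yields shadow prices y_budget = 2.5, y_production = 6.
TV spots enters the basis when its profit ≥ yᵀa₃ = 2.5·2 + 6·2 = 17.

17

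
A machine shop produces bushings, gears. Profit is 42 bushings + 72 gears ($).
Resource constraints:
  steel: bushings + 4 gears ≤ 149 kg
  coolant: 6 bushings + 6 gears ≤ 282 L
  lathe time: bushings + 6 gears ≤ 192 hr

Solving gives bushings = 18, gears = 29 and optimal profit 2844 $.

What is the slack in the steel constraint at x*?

15

steel used = 1·18 + 4·29 = 134; slack = 149 − 134 = 15.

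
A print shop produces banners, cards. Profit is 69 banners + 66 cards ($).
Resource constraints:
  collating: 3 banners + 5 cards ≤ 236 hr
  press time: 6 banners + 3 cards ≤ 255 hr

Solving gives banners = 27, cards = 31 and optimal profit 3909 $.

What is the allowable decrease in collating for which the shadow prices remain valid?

Binding constraints: collating, press time. The basis is B = [[3,5],[6,3]] with det -21.
Per unit decrease in collating, x* moves by d = (0.1429, -0.2857).
The basis stays optimal until cards reaches 0; allowable decrease = 108.5 hr.

108.5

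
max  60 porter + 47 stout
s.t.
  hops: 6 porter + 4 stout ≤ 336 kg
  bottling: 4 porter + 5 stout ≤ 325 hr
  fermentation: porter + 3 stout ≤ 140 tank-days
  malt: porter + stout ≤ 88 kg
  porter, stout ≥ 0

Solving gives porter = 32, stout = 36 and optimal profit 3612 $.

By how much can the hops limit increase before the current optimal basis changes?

34

Binding constraints: hops, fermentation. The basis is B = [[6,4],[1,3]] with det 14.
Per unit increase in hops, x* moves by d = (0.2143, -0.0714).
The basis stays optimal until bottling becomes binding; allowable increase = 34 kg.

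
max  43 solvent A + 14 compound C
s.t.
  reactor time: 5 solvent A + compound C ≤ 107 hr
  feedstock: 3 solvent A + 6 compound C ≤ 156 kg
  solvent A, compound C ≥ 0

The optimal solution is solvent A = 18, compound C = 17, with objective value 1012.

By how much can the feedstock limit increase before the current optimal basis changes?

Binding constraints: reactor time, feedstock. The basis is B = [[5,1],[3,6]] with det 27.
Per unit increase in feedstock, x* moves by d = (-0.037, 0.1852).
The basis stays optimal until solvent A reaches 0; allowable increase = 486 kg.

486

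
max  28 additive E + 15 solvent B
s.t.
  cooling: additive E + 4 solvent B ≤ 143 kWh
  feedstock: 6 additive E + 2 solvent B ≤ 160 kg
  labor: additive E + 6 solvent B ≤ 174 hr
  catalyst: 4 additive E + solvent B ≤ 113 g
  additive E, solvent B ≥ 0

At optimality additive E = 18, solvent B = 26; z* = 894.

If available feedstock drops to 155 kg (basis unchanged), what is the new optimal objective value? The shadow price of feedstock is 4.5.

Δb = -5, so new z* = 894 + (4.5)·(-5) = 894 − 22.5 = 871.5.

871.5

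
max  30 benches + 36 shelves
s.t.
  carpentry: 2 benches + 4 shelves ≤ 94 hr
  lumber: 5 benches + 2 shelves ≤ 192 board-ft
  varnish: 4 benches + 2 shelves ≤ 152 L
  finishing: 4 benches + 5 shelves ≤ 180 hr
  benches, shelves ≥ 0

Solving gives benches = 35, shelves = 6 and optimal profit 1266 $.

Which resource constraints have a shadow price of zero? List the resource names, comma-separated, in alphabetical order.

finishing, lumber

carpentry: 94/94 (binding)
lumber: 187/192 (slack 5)
varnish: 152/152 (binding)
finishing: 170/180 (slack 10)
By complementary slackness, a constraint with positive slack has shadow price 0 → finishing, lumber.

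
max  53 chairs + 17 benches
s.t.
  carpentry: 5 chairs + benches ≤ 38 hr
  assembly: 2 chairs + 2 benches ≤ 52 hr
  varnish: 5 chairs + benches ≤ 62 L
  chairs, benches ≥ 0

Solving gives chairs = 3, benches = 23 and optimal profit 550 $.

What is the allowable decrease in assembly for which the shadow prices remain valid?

Binding constraints: carpentry, assembly. The basis is B = [[5,1],[2,2]] with det 8.
Per unit decrease in assembly, x* moves by d = (0.125, -0.625).
The basis stays optimal until benches reaches 0; allowable decrease = 36.8 hr.

36.8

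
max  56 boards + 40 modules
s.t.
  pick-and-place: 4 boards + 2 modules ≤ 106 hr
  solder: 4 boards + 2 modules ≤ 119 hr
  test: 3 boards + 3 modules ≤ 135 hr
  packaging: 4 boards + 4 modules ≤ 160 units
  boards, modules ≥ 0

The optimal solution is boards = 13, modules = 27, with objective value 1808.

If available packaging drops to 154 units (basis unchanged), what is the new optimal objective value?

1772

At the optimum: pick-and-place uses 106 of 106 (binding); solder uses 106 of 119 (slack = 13); test uses 120 of 135 (slack = 15); packaging uses 160 of 160 (binding).
By complementary slackness, y = 0 for the non-binding constraints.
From A_Bᵀ y = c: 4·y_pick-and-place + 4·y_packaging = 56; 2·y_pick-and-place + 4·y_packaging = 40.
Solving: y_pick-and-place = 8, y_packaging = 6.
Δz = y_packaging·Δb = 6 × (-6) = -36, so new z* = 1808 − 36 = 1772.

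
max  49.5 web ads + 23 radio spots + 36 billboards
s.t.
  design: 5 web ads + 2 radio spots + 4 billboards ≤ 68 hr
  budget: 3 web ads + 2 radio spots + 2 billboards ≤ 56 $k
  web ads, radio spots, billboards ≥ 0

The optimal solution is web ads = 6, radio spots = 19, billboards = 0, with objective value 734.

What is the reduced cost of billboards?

-2

Both design and budget are binding at x*.
Dual feasibility on the basic columns requires 5·y_design + 3·y_budget = 49.5, 2·y_design + 2·y_budget = 23.
→ y_design = 7.5 and y_budget = 4.
Reduced cost of billboards: c₃ − yᵀa₃ = 36 − (7.5·4 + 4·2) = 36 − 38 = -2.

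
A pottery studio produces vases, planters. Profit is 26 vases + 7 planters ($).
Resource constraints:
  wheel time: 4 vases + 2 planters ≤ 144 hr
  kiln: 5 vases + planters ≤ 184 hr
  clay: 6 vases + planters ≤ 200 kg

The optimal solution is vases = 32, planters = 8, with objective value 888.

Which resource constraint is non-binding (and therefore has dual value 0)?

wheel time: 144/144 (binding)
kiln: 168/184 (slack 16)
clay: 200/200 (binding)
By complementary slackness, a constraint with positive slack has shadow price 0 → kiln.

kiln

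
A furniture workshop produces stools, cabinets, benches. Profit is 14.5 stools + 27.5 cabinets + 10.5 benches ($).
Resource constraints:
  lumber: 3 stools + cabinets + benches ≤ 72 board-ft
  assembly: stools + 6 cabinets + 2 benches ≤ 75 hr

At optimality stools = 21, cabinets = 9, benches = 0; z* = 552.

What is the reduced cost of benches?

At the optimum: lumber uses 72 of 72 (binding); assembly uses 75 of 75 (binding).
Dual feasibility on the basic columns requires 3·y_lumber + 1·y_assembly = 14.5, 1·y_lumber + 6·y_assembly = 27.5.
Solving: y_lumber = 3.5, y_assembly = 4.
Reduced cost of benches: c₃ − yᵀa₃ = 10.5 − (3.5·1 + 4·2) = 10.5 − 11.5 = -1.

-1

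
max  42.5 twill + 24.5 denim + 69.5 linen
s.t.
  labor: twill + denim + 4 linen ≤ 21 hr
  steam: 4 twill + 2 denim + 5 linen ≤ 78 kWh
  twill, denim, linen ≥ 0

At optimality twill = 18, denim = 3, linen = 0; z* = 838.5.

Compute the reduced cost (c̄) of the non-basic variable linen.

Check each constraint at x*: labor 21/21 (tight); steam 78/78 (tight).
Dual feasibility on the basic columns requires 1·y_labor + 4·y_steam = 42.5, 1·y_labor + 2·y_steam = 24.5.
Solving: y_labor = 6.5, y_steam = 9.
Reduced cost of linen: c₃ − yᵀa₃ = 69.5 − (6.5·4 + 9·5) = 69.5 − 71 = -1.5.

-1.5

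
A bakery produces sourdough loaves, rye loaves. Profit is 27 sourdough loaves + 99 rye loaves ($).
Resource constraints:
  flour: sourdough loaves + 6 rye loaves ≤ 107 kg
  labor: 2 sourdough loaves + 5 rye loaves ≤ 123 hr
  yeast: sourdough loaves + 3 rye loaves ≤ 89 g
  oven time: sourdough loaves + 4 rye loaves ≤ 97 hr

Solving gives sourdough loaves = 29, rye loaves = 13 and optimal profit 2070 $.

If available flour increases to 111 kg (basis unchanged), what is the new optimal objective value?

Binding: flour and labor. Non-binding: yeast (21 unused), oven time (16 unused).
By complementary slackness, y = 0 for the non-binding constraints.
The binding rows give the dual system: 1·y_flour + 2·y_labor = 27 and 6·y_flour + 5·y_labor = 99.
Solving: y_flour = 9, y_labor = 9.
Δz = y_flour·Δb = 9 × (4) = 36, so new z* = 2070 + 36 = 2106.

2106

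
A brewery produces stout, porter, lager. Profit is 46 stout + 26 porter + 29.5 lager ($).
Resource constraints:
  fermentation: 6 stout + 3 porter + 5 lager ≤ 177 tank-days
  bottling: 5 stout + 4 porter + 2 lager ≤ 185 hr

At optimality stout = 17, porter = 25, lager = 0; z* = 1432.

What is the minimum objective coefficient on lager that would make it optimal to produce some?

Check each constraint at x*: fermentation 177/177 (tight); bottling 185/185 (tight).
The binding rows give the dual system: 6·y_fermentation + 5·y_bottling = 46 and 3·y_fermentation + 4·y_bottling = 26.
→ y_fermentation = 6 and y_bottling = 2.
lager enters the basis when its profit ≥ yᵀa₃ = 6·5 + 2·2 = 34.

34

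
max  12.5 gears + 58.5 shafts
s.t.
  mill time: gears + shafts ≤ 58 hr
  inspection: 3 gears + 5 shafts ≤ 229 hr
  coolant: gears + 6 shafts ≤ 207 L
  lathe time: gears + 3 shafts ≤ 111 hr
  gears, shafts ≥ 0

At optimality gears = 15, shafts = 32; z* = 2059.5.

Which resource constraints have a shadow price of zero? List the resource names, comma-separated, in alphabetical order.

mill time: 47/58 (slack 11)
inspection: 205/229 (slack 24)
coolant: 207/207 (binding)
lathe time: 111/111 (binding)
By complementary slackness, a constraint with positive slack has shadow price 0 → inspection, mill time.

inspection, mill time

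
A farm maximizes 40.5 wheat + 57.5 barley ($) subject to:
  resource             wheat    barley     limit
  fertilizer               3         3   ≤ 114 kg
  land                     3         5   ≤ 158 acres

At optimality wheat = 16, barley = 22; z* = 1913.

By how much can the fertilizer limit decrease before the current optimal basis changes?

19.2

Binding constraints: fertilizer, land. The basis is B = [[3,3],[3,5]] with det 6.
Per unit decrease in fertilizer, x* moves by d = (-0.8333, 0.5).
The basis stays optimal until wheat reaches 0; allowable decrease = 19.2 kg.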